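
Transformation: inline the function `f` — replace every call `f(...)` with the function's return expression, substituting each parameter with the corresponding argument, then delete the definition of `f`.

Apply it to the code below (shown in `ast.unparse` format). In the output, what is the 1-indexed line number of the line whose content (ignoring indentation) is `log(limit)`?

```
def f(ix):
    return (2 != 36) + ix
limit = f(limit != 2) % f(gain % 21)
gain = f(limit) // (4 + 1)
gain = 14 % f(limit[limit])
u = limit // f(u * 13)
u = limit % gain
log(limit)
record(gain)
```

Transformed code:
limit = ((2 != 36) + (limit != 2)) % ((2 != 36) + gain % 21)
gain = ((2 != 36) + limit) // (4 + 1)
gain = 14 % ((2 != 36) + limit[limit])
u = limit // ((2 != 36) + u * 13)
u = limit % gain
log(limit)
record(gain)

6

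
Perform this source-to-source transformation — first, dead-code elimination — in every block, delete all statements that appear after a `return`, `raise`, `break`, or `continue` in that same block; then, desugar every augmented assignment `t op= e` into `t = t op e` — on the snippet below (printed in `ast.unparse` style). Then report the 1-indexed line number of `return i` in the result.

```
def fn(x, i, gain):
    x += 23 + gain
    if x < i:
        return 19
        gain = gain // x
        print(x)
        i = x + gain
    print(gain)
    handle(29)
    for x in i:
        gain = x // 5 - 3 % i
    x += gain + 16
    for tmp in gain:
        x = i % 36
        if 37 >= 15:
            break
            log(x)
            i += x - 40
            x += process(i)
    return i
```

14

Transformed code:
def fn(x, i, gain):
    x = x + (23 + gain)
    if x < i:
        return 19
    print(gain)
    handle(29)
    for x in i:
        gain = x // 5 - 3 % i
    x = x + (gain + 16)
    for tmp in gain:
        x = i % 36
        if 37 >= 15:
            break
    return i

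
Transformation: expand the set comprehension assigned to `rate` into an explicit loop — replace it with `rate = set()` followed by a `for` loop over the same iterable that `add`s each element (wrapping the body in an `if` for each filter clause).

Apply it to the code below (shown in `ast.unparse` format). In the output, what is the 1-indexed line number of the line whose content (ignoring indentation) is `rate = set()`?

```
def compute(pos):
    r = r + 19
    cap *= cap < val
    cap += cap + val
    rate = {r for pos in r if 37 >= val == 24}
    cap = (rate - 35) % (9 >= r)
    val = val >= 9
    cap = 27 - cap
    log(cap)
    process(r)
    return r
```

Transformed code:
def compute(pos):
    r = r + 19
    cap *= cap < val
    cap += cap + val
    rate = set()
    for pos in r:
        if 37 >= val == 24:
            rate.add(r)
    cap = (rate - 35) % (9 >= r)
    val = val >= 9
    cap = 27 - cap
    log(cap)
    process(r)
    return r

5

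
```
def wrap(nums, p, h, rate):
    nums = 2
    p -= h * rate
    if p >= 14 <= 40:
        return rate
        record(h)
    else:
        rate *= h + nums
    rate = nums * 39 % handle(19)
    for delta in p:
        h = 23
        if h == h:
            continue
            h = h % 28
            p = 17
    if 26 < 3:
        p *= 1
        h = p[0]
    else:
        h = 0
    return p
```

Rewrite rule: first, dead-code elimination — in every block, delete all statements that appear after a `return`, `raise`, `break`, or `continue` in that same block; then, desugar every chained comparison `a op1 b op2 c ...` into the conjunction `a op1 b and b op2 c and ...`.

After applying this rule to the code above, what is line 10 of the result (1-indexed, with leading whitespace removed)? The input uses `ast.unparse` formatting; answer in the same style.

Transformed code:
def wrap(nums, p, h, rate):
    nums = 2
    p -= h * rate
    if p >= 14 and 14 <= 40:
        return rate
    else:
        rate *= h + nums
    rate = nums * 39 % handle(19)
    for delta in p:
        h = 23
        if h == h:
            continue
    if 26 < 3:
        p *= 1
        h = p[0]
    else:
        h = 0
    return p

h = 23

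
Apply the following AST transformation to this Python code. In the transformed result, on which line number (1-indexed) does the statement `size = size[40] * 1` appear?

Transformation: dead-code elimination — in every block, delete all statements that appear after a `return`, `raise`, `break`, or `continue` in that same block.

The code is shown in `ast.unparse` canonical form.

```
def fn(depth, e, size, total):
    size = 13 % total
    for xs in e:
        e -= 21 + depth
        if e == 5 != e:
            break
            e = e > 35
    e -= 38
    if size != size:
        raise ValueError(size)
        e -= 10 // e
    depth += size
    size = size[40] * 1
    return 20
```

Transformed code:
def fn(depth, e, size, total):
    size = 13 % total
    for xs in e:
        e -= 21 + depth
        if e == 5 != e:
            break
    e -= 38
    if size != size:
        raise ValueError(size)
    depth += size
    size = size[40] * 1
    return 20

11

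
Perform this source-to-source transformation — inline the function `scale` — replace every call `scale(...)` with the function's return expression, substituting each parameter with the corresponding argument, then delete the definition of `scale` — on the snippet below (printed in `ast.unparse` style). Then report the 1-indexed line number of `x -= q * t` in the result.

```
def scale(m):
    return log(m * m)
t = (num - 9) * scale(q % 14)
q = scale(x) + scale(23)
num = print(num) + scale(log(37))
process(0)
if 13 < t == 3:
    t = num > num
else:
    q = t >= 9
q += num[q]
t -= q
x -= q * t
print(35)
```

Transformed code:
t = (num - 9) * log(q % 14 * (q % 14))
q = log(x * x) + log(23 * 23)
num = print(num) + log(log(37) * log(37))
process(0)
if 13 < t == 3:
    t = num > num
else:
    q = t >= 9
q += num[q]
t -= q
x -= q * t
print(35)

11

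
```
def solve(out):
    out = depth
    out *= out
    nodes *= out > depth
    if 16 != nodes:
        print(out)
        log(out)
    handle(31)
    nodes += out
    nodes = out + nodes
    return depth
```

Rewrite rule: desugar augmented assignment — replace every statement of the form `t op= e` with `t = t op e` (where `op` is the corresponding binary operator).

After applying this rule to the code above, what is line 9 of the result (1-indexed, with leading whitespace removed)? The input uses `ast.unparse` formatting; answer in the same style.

Transformed code:
def solve(out):
    out = depth
    out = out * out
    nodes = nodes * (out > depth)
    if 16 != nodes:
        print(out)
        log(out)
    handle(31)
    nodes = nodes + out
    nodes = out + nodes
    return depth

nodes = nodes + out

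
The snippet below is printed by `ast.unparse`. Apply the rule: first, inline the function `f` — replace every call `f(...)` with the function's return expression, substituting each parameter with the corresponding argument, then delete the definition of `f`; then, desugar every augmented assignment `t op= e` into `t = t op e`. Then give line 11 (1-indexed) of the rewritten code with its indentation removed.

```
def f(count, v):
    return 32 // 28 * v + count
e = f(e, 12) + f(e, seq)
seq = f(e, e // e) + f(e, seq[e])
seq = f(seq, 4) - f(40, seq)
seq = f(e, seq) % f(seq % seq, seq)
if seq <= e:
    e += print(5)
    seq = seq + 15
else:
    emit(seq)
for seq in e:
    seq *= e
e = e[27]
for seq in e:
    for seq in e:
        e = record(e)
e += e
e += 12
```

seq = seq * e

Transformed code:
e = 32 // 28 * 12 + e + (32 // 28 * seq + e)
seq = 32 // 28 * (e // e) + e + (32 // 28 * seq[e] + e)
seq = 32 // 28 * 4 + seq - (32 // 28 * seq + 40)
seq = (32 // 28 * seq + e) % (32 // 28 * seq + seq % seq)
if seq <= e:
    e = e + print(5)
    seq = seq + 15
else:
    emit(seq)
for seq in e:
    seq = seq * e
e = e[27]
for seq in e:
    for seq in e:
        e = record(e)
e = e + e
e = e + 12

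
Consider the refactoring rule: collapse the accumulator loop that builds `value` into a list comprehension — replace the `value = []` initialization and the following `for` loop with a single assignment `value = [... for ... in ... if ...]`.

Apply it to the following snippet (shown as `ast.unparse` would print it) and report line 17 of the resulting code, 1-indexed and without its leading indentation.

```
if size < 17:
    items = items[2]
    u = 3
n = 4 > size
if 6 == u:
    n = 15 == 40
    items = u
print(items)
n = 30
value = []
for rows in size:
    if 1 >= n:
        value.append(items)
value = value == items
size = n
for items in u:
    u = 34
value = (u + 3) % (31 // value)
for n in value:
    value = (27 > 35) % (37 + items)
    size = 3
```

value = (27 > 35) % (37 + items)

Transformed code:
if size < 17:
    items = items[2]
    u = 3
n = 4 > size
if 6 == u:
    n = 15 == 40
    items = u
print(items)
n = 30
value = [items for rows in size if 1 >= n]
value = value == items
size = n
for items in u:
    u = 34
value = (u + 3) % (31 // value)
for n in value:
    value = (27 > 35) % (37 + items)
    size = 3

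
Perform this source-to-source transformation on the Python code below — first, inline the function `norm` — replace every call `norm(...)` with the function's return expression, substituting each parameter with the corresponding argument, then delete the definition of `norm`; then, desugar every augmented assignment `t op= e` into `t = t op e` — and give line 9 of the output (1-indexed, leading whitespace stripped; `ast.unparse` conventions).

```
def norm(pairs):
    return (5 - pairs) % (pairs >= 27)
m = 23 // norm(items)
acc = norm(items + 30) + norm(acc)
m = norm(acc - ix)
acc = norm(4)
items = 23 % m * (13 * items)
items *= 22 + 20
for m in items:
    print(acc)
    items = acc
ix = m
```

Transformed code:
m = 23 // ((5 - items) % (items >= 27))
acc = (5 - (items + 30)) % (items + 30 >= 27) + (5 - acc) % (acc >= 27)
m = (5 - (acc - ix)) % (acc - ix >= 27)
acc = (5 - 4) % (4 >= 27)
items = 23 % m * (13 * items)
items = items * (22 + 20)
for m in items:
    print(acc)
    items = acc
ix = m

items = acc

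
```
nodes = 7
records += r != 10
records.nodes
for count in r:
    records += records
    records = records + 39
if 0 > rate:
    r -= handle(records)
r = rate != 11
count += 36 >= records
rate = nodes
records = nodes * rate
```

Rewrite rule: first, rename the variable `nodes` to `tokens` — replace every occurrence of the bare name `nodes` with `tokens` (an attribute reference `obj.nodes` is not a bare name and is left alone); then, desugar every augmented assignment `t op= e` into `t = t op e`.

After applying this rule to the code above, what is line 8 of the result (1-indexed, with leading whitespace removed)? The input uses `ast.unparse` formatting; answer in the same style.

r = r - handle(records)

Transformed code:
tokens = 7
records = records + (r != 10)
records.nodes
for count in r:
    records = records + records
    records = records + 39
if 0 > rate:
    r = r - handle(records)
r = rate != 11
count = count + (36 >= records)
rate = tokens
records = tokens * rate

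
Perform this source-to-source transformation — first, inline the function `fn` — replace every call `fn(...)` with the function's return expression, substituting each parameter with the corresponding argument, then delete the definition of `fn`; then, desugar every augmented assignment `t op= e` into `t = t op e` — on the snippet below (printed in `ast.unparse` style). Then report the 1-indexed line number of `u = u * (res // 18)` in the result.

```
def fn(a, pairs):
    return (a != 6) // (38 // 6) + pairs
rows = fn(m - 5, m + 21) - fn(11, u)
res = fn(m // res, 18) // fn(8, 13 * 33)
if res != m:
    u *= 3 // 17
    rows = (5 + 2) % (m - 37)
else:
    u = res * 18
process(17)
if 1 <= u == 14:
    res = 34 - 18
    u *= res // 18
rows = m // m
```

11

Transformed code:
rows = (m - 5 != 6) // (38 // 6) + (m + 21) - ((11 != 6) // (38 // 6) + u)
res = ((m // res != 6) // (38 // 6) + 18) // ((8 != 6) // (38 // 6) + 13 * 33)
if res != m:
    u = u * (3 // 17)
    rows = (5 + 2) % (m - 37)
else:
    u = res * 18
process(17)
if 1 <= u == 14:
    res = 34 - 18
    u = u * (res // 18)
rows = m // m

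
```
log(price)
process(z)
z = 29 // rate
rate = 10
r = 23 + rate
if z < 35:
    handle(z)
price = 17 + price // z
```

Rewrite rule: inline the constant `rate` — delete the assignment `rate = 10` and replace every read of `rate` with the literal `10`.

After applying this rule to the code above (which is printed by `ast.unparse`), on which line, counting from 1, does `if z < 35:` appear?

Transformed code:
log(price)
process(z)
z = 29 // 10
r = 23 + 10
if z < 35:
    handle(z)
price = 17 + price // z

5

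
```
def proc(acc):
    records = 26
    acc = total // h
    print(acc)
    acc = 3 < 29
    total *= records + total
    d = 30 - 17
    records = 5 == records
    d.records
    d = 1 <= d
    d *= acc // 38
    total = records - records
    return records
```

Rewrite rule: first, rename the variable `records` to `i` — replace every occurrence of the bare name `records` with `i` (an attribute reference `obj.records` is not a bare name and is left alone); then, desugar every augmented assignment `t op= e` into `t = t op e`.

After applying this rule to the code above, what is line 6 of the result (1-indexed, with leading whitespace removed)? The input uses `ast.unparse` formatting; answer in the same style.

Transformed code:
def proc(acc):
    i = 26
    acc = total // h
    print(acc)
    acc = 3 < 29
    total = total * (i + total)
    d = 30 - 17
    i = 5 == i
    d.records
    d = 1 <= d
    d = d * (acc // 38)
    total = i - i
    return i

total = total * (i + total)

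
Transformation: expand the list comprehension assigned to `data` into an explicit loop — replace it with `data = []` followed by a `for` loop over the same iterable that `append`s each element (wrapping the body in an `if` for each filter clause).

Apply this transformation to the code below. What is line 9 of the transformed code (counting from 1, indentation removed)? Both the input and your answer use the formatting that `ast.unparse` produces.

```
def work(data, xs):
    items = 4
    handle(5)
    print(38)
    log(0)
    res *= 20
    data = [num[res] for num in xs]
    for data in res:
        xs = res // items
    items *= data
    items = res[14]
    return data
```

data.append(num[res])

Transformed code:
def work(data, xs):
    items = 4
    handle(5)
    print(38)
    log(0)
    res *= 20
    data = []
    for num in xs:
        data.append(num[res])
    for data in res:
        xs = res // items
    items *= data
    items = res[14]
    return data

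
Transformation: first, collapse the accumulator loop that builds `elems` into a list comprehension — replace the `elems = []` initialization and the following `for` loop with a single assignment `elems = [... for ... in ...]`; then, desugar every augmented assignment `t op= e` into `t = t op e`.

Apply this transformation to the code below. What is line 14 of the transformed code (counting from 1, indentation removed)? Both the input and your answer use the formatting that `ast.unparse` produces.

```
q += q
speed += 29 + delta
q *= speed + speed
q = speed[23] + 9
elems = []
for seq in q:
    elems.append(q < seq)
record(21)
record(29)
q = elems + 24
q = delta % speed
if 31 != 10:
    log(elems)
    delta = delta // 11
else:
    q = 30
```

q = 30

Transformed code:
q = q + q
speed = speed + (29 + delta)
q = q * (speed + speed)
q = speed[23] + 9
elems = [q < seq for seq in q]
record(21)
record(29)
q = elems + 24
q = delta % speed
if 31 != 10:
    log(elems)
    delta = delta // 11
else:
    q = 30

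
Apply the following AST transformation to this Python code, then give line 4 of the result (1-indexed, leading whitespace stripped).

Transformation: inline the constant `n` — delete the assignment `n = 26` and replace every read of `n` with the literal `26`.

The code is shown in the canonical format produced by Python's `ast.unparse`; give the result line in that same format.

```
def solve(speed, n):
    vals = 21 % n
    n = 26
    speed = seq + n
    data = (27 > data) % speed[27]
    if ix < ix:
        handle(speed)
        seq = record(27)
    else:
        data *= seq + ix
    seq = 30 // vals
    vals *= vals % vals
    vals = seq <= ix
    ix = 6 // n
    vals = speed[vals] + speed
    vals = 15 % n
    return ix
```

Transformed code:
def solve(speed, n):
    vals = 21 % 26
    speed = seq + 26
    data = (27 > data) % speed[27]
    if ix < ix:
        handle(speed)
        seq = record(27)
    else:
        data *= seq + ix
    seq = 30 // vals
    vals *= vals % vals
    vals = seq <= ix
    ix = 6 // 26
    vals = speed[vals] + speed
    vals = 15 % 26
    return ix

data = (27 > data) % speed[27]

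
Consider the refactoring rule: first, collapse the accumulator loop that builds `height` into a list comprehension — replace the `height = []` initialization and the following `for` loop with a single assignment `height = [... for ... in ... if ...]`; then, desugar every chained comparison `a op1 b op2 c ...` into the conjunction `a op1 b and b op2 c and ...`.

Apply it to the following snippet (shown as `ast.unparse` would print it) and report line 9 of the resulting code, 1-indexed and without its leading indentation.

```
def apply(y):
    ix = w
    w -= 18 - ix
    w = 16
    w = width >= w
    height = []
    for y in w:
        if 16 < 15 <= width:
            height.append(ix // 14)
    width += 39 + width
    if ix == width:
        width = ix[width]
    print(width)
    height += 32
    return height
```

Transformed code:
def apply(y):
    ix = w
    w -= 18 - ix
    w = 16
    w = width >= w
    height = [ix // 14 for y in w if 16 < 15 and 15 <= width]
    width += 39 + width
    if ix == width:
        width = ix[width]
    print(width)
    height += 32
    return height

width = ix[width]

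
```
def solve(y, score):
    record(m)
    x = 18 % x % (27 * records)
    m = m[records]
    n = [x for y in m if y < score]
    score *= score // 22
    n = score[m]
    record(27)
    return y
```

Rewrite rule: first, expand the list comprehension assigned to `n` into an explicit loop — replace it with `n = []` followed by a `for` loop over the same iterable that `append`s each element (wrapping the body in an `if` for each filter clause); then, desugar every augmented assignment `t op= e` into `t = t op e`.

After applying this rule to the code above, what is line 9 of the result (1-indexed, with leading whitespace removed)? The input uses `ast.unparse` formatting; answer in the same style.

score = score * (score // 22)

Transformed code:
def solve(y, score):
    record(m)
    x = 18 % x % (27 * records)
    m = m[records]
    n = []
    for y in m:
        if y < score:
            n.append(x)
    score = score * (score // 22)
    n = score[m]
    record(27)
    return y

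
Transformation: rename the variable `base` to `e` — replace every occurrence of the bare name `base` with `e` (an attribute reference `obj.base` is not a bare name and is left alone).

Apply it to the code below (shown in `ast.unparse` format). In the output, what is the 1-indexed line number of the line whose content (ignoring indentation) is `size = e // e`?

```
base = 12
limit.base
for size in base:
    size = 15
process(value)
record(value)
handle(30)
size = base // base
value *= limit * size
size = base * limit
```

Transformed code:
e = 12
limit.base
for size in e:
    size = 15
process(value)
record(value)
handle(30)
size = e // e
value *= limit * size
size = e * limit

8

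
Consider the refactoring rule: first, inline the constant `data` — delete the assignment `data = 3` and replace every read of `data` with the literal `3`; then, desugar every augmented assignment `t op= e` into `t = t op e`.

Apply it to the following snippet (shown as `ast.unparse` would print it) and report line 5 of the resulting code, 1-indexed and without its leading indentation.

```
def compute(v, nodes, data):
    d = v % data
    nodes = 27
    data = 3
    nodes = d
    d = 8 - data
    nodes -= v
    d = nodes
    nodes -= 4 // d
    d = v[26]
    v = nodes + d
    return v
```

d = 8 - 3

Transformed code:
def compute(v, nodes, data):
    d = v % 3
    nodes = 27
    nodes = d
    d = 8 - 3
    nodes = nodes - v
    d = nodes
    nodes = nodes - 4 // d
    d = v[26]
    v = nodes + d
    return v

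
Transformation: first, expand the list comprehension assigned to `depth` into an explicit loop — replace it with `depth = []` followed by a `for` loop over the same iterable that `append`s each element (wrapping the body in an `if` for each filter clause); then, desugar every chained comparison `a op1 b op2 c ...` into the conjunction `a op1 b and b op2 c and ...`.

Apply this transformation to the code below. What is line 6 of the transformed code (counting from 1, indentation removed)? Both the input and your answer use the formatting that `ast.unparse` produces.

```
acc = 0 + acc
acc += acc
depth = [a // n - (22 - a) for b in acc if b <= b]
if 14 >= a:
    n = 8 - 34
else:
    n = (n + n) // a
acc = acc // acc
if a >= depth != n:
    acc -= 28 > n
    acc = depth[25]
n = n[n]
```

depth.append(a // n - (22 - a))

Transformed code:
acc = 0 + acc
acc += acc
depth = []
for b in acc:
    if b <= b:
        depth.append(a // n - (22 - a))
if 14 >= a:
    n = 8 - 34
else:
    n = (n + n) // a
acc = acc // acc
if a >= depth and depth != n:
    acc -= 28 > n
    acc = depth[25]
n = n[n]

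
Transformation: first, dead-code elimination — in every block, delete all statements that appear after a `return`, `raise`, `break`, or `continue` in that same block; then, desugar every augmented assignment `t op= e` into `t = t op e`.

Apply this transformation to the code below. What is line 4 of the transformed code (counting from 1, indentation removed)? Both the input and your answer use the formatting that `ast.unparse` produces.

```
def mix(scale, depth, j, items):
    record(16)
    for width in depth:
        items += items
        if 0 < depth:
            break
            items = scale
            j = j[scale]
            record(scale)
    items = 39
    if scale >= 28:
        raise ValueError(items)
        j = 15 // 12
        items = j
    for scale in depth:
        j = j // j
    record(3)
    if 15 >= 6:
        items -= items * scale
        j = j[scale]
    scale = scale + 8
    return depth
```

items = items + items

Transformed code:
def mix(scale, depth, j, items):
    record(16)
    for width in depth:
        items = items + items
        if 0 < depth:
            break
    items = 39
    if scale >= 28:
        raise ValueError(items)
    for scale in depth:
        j = j // j
    record(3)
    if 15 >= 6:
        items = items - items * scale
        j = j[scale]
    scale = scale + 8
    return depth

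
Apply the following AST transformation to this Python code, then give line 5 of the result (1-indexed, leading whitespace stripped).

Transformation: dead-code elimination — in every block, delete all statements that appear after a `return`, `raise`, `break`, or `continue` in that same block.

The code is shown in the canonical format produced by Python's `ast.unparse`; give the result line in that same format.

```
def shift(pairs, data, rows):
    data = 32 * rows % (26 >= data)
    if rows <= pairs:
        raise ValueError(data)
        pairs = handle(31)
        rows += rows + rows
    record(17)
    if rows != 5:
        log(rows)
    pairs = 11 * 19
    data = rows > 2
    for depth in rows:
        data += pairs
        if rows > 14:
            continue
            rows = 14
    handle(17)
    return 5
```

record(17)

Transformed code:
def shift(pairs, data, rows):
    data = 32 * rows % (26 >= data)
    if rows <= pairs:
        raise ValueError(data)
    record(17)
    if rows != 5:
        log(rows)
    pairs = 11 * 19
    data = rows > 2
    for depth in rows:
        data += pairs
        if rows > 14:
            continue
    handle(17)
    return 5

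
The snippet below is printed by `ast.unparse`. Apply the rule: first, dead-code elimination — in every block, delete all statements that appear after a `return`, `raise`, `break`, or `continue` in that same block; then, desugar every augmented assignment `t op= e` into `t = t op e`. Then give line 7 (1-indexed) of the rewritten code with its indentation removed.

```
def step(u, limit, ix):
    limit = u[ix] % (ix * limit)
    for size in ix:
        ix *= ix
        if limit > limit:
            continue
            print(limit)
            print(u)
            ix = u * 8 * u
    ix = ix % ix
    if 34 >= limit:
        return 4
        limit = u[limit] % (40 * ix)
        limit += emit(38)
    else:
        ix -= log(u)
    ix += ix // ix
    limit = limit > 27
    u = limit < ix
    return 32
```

Transformed code:
def step(u, limit, ix):
    limit = u[ix] % (ix * limit)
    for size in ix:
        ix = ix * ix
        if limit > limit:
            continue
    ix = ix % ix
    if 34 >= limit:
        return 4
    else:
        ix = ix - log(u)
    ix = ix + ix // ix
    limit = limit > 27
    u = limit < ix
    return 32

ix = ix % ix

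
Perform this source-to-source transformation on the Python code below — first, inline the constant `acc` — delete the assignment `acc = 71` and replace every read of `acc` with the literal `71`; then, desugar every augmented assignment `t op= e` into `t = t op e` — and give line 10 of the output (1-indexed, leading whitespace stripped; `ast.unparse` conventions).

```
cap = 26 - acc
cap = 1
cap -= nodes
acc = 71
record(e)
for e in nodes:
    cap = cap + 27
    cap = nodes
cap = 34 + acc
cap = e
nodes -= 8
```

Transformed code:
cap = 26 - 71
cap = 1
cap = cap - nodes
record(e)
for e in nodes:
    cap = cap + 27
    cap = nodes
cap = 34 + 71
cap = e
nodes = nodes - 8

nodes = nodes - 8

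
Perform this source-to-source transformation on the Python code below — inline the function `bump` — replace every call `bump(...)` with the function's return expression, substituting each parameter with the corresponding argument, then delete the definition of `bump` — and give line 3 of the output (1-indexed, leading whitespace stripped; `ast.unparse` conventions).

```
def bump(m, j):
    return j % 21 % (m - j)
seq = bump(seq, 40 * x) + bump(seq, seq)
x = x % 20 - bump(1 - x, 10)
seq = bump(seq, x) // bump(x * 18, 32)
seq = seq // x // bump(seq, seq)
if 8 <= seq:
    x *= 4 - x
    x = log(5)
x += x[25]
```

Transformed code:
seq = 40 * x % 21 % (seq - 40 * x) + seq % 21 % (seq - seq)
x = x % 20 - 10 % 21 % (1 - x - 10)
seq = x % 21 % (seq - x) // (32 % 21 % (x * 18 - 32))
seq = seq // x // (seq % 21 % (seq - seq))
if 8 <= seq:
    x *= 4 - x
    x = log(5)
x += x[25]

seq = x % 21 % (seq - x) // (32 % 21 % (x * 18 - 32))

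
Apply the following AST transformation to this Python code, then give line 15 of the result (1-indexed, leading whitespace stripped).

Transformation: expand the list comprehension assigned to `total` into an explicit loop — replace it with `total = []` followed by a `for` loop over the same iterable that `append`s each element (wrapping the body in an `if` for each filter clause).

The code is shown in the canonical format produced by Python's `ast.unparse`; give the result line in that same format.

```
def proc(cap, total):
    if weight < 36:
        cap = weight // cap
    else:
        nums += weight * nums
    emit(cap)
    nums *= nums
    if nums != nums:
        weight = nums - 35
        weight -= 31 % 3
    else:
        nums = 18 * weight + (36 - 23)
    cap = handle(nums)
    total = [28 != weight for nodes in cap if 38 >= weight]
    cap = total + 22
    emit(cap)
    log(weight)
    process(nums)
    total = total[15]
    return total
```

for nodes in cap:

Transformed code:
def proc(cap, total):
    if weight < 36:
        cap = weight // cap
    else:
        nums += weight * nums
    emit(cap)
    nums *= nums
    if nums != nums:
        weight = nums - 35
        weight -= 31 % 3
    else:
        nums = 18 * weight + (36 - 23)
    cap = handle(nums)
    total = []
    for nodes in cap:
        if 38 >= weight:
            total.append(28 != weight)
    cap = total + 22
    emit(cap)
    log(weight)
    process(nums)
    total = total[15]
    return total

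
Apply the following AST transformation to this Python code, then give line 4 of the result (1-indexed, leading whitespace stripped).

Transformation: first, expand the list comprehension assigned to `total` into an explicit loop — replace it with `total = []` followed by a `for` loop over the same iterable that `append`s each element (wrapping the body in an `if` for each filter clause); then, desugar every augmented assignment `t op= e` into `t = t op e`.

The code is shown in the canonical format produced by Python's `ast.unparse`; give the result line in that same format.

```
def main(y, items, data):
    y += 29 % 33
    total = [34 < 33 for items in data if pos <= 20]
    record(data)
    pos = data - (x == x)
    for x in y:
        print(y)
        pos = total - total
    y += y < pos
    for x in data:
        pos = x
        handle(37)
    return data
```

Transformed code:
def main(y, items, data):
    y = y + 29 % 33
    total = []
    for items in data:
        if pos <= 20:
            total.append(34 < 33)
    record(data)
    pos = data - (x == x)
    for x in y:
        print(y)
        pos = total - total
    y = y + (y < pos)
    for x in data:
        pos = x
        handle(37)
    return data

for items in data:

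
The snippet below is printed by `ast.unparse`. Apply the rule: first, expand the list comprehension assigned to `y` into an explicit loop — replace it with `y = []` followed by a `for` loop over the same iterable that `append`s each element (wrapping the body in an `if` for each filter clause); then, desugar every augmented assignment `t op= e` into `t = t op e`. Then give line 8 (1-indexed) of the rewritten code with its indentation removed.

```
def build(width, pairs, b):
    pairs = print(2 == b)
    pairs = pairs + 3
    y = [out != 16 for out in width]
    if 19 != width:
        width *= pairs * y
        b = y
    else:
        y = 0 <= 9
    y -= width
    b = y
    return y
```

Transformed code:
def build(width, pairs, b):
    pairs = print(2 == b)
    pairs = pairs + 3
    y = []
    for out in width:
        y.append(out != 16)
    if 19 != width:
        width = width * (pairs * y)
        b = y
    else:
        y = 0 <= 9
    y = y - width
    b = y
    return y

width = width * (pairs * y)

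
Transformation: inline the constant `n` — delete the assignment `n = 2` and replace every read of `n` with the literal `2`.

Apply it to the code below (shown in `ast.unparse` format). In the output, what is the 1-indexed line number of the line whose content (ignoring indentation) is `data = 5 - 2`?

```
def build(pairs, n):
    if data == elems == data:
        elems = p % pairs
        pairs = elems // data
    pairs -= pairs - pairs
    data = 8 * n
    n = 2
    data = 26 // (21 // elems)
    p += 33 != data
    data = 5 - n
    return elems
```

Transformed code:
def build(pairs, n):
    if data == elems == data:
        elems = p % pairs
        pairs = elems // data
    pairs -= pairs - pairs
    data = 8 * 2
    data = 26 // (21 // elems)
    p += 33 != data
    data = 5 - 2
    return elems

9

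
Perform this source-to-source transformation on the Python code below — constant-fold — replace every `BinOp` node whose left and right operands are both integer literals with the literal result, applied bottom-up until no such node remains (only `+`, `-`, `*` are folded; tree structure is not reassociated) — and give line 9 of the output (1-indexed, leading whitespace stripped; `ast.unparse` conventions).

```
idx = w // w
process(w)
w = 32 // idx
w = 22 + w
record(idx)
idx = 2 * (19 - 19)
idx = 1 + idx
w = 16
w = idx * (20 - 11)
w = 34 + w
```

w = idx * 9

Transformed code:
idx = w // w
process(w)
w = 32 // idx
w = 22 + w
record(idx)
idx = 0
idx = 1 + idx
w = 16
w = idx * 9
w = 34 + w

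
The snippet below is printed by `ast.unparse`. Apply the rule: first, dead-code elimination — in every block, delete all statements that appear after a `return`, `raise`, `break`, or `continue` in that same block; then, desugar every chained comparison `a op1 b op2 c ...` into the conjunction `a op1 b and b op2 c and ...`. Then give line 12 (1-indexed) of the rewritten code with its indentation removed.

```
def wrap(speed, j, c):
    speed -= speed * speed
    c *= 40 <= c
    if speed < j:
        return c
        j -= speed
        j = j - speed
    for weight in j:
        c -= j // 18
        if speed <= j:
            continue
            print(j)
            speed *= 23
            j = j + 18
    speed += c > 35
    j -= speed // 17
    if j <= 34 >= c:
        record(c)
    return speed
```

Transformed code:
def wrap(speed, j, c):
    speed -= speed * speed
    c *= 40 <= c
    if speed < j:
        return c
    for weight in j:
        c -= j // 18
        if speed <= j:
            continue
    speed += c > 35
    j -= speed // 17
    if j <= 34 and 34 >= c:
        record(c)
    return speed

if j <= 34 and 34 >= c:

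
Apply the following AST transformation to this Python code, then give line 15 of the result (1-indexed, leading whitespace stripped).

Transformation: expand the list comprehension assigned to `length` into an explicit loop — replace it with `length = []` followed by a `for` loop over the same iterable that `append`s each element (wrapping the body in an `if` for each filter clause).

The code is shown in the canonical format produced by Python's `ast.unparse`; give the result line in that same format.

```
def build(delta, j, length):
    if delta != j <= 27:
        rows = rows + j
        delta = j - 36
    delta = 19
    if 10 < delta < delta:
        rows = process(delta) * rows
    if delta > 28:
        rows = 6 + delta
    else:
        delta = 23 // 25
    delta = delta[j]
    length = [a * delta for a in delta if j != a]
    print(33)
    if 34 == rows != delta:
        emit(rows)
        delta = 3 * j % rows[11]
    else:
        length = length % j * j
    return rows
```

if j != a:

Transformed code:
def build(delta, j, length):
    if delta != j <= 27:
        rows = rows + j
        delta = j - 36
    delta = 19
    if 10 < delta < delta:
        rows = process(delta) * rows
    if delta > 28:
        rows = 6 + delta
    else:
        delta = 23 // 25
    delta = delta[j]
    length = []
    for a in delta:
        if j != a:
            length.append(a * delta)
    print(33)
    if 34 == rows != delta:
        emit(rows)
        delta = 3 * j % rows[11]
    else:
        length = length % j * j
    return rows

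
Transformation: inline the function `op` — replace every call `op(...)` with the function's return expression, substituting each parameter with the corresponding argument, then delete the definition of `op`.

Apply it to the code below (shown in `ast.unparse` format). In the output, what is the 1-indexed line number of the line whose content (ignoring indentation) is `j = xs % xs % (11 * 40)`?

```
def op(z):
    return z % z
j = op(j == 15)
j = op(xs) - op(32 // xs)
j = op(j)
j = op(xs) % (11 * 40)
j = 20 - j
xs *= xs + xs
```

Transformed code:
j = (j == 15) % (j == 15)
j = xs % xs - 32 // xs % (32 // xs)
j = j % j
j = xs % xs % (11 * 40)
j = 20 - j
xs *= xs + xs

4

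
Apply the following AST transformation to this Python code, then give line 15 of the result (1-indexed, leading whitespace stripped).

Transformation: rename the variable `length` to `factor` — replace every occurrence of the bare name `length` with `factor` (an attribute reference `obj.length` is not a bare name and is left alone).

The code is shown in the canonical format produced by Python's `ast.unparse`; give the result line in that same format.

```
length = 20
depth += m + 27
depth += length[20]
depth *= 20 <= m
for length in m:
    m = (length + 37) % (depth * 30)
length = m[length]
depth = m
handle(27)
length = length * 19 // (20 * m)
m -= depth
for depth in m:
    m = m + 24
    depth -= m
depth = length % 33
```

Transformed code:
factor = 20
depth += m + 27
depth += factor[20]
depth *= 20 <= m
for factor in m:
    m = (factor + 37) % (depth * 30)
factor = m[factor]
depth = m
handle(27)
factor = factor * 19 // (20 * m)
m -= depth
for depth in m:
    m = m + 24
    depth -= m
depth = factor % 33

depth = factor % 33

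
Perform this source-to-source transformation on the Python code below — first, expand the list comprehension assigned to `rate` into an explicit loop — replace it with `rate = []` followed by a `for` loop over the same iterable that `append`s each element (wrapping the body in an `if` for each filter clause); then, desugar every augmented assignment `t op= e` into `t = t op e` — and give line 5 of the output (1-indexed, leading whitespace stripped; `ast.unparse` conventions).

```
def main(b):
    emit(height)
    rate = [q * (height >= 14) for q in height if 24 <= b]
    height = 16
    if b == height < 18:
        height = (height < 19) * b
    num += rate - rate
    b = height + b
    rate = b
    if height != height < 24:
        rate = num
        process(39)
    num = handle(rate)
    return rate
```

if 24 <= b:

Transformed code:
def main(b):
    emit(height)
    rate = []
    for q in height:
        if 24 <= b:
            rate.append(q * (height >= 14))
    height = 16
    if b == height < 18:
        height = (height < 19) * b
    num = num + (rate - rate)
    b = height + b
    rate = b
    if height != height < 24:
        rate = num
        process(39)
    num = handle(rate)
    return rate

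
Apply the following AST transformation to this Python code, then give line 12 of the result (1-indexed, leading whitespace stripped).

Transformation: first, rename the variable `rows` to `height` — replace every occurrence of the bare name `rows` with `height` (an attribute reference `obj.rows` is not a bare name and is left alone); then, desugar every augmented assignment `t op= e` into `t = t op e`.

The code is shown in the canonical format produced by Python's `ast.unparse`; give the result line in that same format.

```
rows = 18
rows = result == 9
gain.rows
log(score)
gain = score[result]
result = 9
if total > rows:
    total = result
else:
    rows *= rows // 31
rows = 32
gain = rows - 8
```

Transformed code:
height = 18
height = result == 9
gain.rows
log(score)
gain = score[result]
result = 9
if total > height:
    total = result
else:
    height = height * (height // 31)
height = 32
gain = height - 8

gain = height - 8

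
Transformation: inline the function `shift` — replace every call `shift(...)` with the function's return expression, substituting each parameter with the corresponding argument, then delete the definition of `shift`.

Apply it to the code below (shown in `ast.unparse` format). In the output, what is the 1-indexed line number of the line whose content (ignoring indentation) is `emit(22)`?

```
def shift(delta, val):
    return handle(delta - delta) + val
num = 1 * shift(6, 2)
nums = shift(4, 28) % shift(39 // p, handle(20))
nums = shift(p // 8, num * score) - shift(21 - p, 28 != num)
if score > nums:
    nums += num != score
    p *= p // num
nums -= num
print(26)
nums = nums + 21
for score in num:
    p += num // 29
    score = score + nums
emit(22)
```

Transformed code:
num = 1 * (handle(6 - 6) + 2)
nums = (handle(4 - 4) + 28) % (handle(39 // p - 39 // p) + handle(20))
nums = handle(p // 8 - p // 8) + num * score - (handle(21 - p - (21 - p)) + (28 != num))
if score > nums:
    nums += num != score
    p *= p // num
nums -= num
print(26)
nums = nums + 21
for score in num:
    p += num // 29
    score = score + nums
emit(22)

13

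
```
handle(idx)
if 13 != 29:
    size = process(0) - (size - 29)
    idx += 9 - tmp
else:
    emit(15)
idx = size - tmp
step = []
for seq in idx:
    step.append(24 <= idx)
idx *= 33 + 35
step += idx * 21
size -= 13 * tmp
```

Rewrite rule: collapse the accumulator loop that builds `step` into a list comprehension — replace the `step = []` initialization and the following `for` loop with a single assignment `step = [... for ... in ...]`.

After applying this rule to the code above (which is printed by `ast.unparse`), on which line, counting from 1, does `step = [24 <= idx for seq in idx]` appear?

Transformed code:
handle(idx)
if 13 != 29:
    size = process(0) - (size - 29)
    idx += 9 - tmp
else:
    emit(15)
idx = size - tmp
step = [24 <= idx for seq in idx]
idx *= 33 + 35
step += idx * 21
size -= 13 * tmp

8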